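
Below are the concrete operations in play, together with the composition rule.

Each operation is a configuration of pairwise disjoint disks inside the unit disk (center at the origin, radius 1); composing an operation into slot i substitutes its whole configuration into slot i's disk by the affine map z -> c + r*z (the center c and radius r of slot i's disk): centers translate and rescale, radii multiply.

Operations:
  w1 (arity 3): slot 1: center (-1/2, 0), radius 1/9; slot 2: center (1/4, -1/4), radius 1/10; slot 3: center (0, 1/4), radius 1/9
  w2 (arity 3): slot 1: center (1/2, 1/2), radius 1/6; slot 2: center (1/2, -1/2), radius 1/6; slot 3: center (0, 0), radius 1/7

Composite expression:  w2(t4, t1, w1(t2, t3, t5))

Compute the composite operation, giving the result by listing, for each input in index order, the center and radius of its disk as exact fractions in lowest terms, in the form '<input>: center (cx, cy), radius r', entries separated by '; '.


t1: center (1/2, -1/2), radius 1/6; t2: center (-1/14, 0), radius 1/63; t3: center (1/28, -1/28), radius 1/70; t4: center (1/2, 1/2), radius 1/6; t5: center (0, 1/28), radius 1/63

Only the slot chain above each t matters under w2; compose those maps.
input t4: applying the 1 nested substitution gives center (1/2, 1/2), radius 1/6
input t1: applying the 1 nested substitution gives center (1/2, -1/2), radius 1/6
input t2: applying the 2 nested substitutions gives center (-1/14, 0), radius 1/63
input t3: applying the 2 nested substitutions gives center (1/28, -1/28), radius 1/70
input t5: applying the 2 nested substitutions gives center (0, 1/28), radius 1/63


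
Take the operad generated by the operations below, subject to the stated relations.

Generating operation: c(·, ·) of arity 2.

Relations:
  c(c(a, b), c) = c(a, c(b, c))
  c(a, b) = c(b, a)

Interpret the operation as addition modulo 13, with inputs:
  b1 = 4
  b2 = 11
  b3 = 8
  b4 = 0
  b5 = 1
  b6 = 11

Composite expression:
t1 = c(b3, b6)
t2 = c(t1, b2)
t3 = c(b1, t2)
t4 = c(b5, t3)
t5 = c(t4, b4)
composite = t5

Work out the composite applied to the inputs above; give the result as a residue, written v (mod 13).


9 (mod 13)

c(b3, b6) = 6
c(c(b3, b6), b2) = 4
c(b1, c(c(b3, b6), b2)) = 8
c(b5, c(b1, c(c(b3, b6), b2))) = 9
c(c(b5, c(b1, c(c(b3, b6), b2))), b4) = 9


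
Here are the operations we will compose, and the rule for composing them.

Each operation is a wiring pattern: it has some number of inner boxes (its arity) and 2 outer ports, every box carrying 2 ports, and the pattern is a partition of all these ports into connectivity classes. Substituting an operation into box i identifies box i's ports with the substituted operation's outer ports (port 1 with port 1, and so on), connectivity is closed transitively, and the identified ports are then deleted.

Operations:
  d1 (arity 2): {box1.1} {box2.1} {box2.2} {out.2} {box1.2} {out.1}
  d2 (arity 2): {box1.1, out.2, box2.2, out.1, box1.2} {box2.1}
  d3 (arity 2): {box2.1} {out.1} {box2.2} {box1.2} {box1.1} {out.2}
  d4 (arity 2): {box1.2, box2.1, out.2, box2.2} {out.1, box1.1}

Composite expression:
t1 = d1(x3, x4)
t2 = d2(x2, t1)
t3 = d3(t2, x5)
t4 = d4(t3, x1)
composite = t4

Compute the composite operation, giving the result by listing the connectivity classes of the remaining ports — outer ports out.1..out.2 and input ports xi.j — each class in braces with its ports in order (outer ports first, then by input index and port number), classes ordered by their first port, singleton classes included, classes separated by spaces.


{out.1} {out.2, x1.1, x1.2} {x2.1, x2.2} {x3.1} {x3.2} {x4.1} {x4.2} {x5.1} {x5.2}

Two ports join when wires chain via d4-identified ports.
d1 over (x3, x4) gives {out.1} {out.2} {x3.1} {x3.2} {x4.1} {x4.2}, out.j being that stage's outer ports
d2 over (x2, x3, x4) gives {out.1, out.2, x2.1, x2.2} {x3.1} {x3.2} {x4.1} {x4.2}, out.j being that stage's outer ports
d3 over (x2, x3, x4, x5) gives {out.1} {out.2} {x2.1, x2.2} {x3.1} {x3.2} {x4.1} {x4.2} {x5.1} {x5.2}, out.j being that stage's outer ports
d4 over (x2, x3, x4, x5, x1) gives {out.1} {out.2, x1.1, x1.2} {x2.1, x2.2} {x3.1} {x3.2} {x4.1} {x4.2} {x5.1} {x5.2}, out.j being that stage's outer ports


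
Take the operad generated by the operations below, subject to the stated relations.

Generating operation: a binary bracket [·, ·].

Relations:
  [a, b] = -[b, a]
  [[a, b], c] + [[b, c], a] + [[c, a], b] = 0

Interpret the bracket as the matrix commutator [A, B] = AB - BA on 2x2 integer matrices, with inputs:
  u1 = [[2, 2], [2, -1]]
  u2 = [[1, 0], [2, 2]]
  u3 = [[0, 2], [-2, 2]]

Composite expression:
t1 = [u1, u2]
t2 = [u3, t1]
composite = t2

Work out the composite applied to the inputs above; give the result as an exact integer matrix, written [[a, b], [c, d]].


[[-12, -20], [-32, 12]]

[u1, u2] = [[4, 2], [-8, -4]]
[u3, [u1, u2]] = [[-12, -20], [-32, 12]]


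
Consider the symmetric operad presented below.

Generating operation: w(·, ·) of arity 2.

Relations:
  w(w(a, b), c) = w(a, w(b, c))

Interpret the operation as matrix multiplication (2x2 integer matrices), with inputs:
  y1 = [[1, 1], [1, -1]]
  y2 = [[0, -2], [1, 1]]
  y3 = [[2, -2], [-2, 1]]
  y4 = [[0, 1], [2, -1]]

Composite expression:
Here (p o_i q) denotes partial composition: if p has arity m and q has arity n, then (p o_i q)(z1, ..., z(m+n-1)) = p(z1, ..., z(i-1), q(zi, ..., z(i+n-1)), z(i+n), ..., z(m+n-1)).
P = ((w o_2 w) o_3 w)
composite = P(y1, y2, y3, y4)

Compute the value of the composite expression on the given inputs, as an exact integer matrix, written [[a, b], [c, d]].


[[-6, 7], [-2, 5]]

w(y3, y4) = [[-4, 4], [2, -3]]
w(y2, w(y3, y4)) = [[-4, 6], [-2, 1]]
w(y1, w(y2, w(y3, y4))) = [[-6, 7], [-2, 5]]


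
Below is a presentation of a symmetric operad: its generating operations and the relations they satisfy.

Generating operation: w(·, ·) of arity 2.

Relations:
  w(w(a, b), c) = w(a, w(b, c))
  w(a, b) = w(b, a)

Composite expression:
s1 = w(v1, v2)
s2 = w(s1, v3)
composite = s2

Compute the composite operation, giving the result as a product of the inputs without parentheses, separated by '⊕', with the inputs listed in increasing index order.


Shape and order are irrelevant to w; the v-input set decides.
w(v1, v2) linearizes to v1 ⊕ v2
w(w(v1, v2), v3) linearizes to v1 ⊕ v2 ⊕ v3
the factors in increasing index order: v1 ⊕ v2 ⊕ v3

v1 ⊕ v2 ⊕ v3


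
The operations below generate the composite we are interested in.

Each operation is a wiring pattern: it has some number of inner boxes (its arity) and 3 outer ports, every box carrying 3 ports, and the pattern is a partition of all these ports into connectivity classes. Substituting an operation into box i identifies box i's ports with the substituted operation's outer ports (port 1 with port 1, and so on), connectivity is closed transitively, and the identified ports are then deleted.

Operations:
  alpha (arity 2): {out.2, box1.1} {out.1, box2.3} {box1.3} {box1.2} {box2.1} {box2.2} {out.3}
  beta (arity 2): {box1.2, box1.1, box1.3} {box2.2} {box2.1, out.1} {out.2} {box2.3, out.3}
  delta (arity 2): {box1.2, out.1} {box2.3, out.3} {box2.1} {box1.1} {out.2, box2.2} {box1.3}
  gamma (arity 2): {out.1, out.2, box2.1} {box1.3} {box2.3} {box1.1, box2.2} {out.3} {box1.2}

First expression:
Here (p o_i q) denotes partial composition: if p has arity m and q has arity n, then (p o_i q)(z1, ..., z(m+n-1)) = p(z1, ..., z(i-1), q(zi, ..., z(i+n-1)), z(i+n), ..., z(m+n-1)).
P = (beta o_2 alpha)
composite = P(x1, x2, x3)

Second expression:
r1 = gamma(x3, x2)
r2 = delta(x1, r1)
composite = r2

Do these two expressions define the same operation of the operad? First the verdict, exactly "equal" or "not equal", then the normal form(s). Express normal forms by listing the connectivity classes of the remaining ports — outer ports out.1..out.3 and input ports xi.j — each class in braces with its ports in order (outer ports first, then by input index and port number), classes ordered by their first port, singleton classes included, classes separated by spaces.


The first expression reduces to {out.1, x3.3} {out.2} {out.3} {x1.1, x1.2, x1.3} {x2.1} {x2.2} {x2.3} {x3.1} {x3.2}
The second expression reduces to {out.1, x1.2} {out.2, x2.1} {out.3} {x1.1} {x1.3} {x2.2, x3.1} {x2.3} {x3.2} {x3.3}
They disagree, so not equal.

not equal: they reduce to {out.1, x3.3} {out.2} {out.3} {x1.1, x1.2, x1.3} {x2.1} {x2.2} {x2.3} {x3.1} {x3.2} and {out.1, x1.2} {out.2, x2.1} {out.3} {x1.1} {x1.3} {x2.2, x3.1} {x2.3} {x3.2} {x3.3}


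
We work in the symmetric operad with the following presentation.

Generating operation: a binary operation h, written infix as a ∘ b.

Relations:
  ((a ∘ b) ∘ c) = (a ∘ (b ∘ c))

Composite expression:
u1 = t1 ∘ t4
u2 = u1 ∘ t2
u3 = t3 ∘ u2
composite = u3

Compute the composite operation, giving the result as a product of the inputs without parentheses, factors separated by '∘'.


Key point: h is associative — brackets drop, the t-order remains.
(t1 ∘ t4) spells out as t1 ∘ t4
((t1 ∘ t4) ∘ t2) spells out as t1 ∘ t4 ∘ t2
(t3 ∘ ((t1 ∘ t4) ∘ t2)) spells out as t3 ∘ t1 ∘ t4 ∘ t2

t3 ∘ t1 ∘ t4 ∘ t2


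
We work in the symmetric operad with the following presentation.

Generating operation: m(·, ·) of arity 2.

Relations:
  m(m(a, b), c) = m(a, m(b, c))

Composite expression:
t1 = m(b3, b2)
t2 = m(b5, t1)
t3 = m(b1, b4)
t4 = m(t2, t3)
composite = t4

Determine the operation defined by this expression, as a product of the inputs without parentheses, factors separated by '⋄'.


Under associativity of m, the answer is the b's in reading order.
m(b3, b2) linearizes to b3 ⋄ b2
m(b5, m(b3, b2)) linearizes to b5 ⋄ b3 ⋄ b2
m(b1, b4) linearizes to b1 ⋄ b4
m(m(b5, m(b3, b2)), m(b1, b4)) linearizes to b5 ⋄ b3 ⋄ b2 ⋄ b1 ⋄ b4

b5 ⋄ b3 ⋄ b2 ⋄ b1 ⋄ b4


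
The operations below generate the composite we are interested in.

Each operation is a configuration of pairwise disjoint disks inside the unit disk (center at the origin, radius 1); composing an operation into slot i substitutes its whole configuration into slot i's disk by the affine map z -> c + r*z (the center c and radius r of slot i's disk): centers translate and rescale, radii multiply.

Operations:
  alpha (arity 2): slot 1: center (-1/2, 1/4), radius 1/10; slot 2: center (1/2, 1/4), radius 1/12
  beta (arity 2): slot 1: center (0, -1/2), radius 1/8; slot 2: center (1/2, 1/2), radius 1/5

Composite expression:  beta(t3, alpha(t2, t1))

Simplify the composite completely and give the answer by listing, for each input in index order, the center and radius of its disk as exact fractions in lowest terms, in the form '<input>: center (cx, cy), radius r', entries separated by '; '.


t1: center (3/5, 11/20), radius 1/60; t2: center (2/5, 11/20), radius 1/50; t3: center (0, -1/2), radius 1/8


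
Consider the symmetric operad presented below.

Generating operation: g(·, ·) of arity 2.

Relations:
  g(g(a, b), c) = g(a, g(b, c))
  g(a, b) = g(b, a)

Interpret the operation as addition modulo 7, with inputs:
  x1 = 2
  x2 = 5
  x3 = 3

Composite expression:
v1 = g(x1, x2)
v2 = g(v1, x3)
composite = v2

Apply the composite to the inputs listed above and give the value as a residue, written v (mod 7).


3 (mod 7)

g(x1, x2) = 0
g(g(x1, x2), x3) = 3


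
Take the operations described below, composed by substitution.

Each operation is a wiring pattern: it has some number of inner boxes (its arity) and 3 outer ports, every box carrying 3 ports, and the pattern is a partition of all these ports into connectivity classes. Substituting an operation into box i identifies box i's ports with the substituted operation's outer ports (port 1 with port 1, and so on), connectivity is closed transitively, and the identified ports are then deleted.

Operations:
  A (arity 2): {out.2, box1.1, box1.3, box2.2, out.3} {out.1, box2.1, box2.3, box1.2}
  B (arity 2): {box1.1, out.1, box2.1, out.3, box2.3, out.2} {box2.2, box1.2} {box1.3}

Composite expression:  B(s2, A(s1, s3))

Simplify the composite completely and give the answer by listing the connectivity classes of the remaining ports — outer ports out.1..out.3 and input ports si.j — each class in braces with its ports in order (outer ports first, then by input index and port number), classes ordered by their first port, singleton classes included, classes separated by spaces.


{out.1, out.2, out.3, s1.1, s1.2, s1.3, s2.1, s2.2, s3.1, s3.2, s3.3} {s2.3}

Connectivity passes through glued B-boundaries; trace each wire chain.
stage A: inputs (s1, s3), connectivity {out.1, s1.2, s3.1, s3.3} {out.2, out.3, s1.1, s1.3, s3.2}, out.j its boundary
stage B: inputs (s2, s1, s3), connectivity {out.1, out.2, out.3, s1.1, s1.2, s1.3, s2.1, s2.2, s3.1, s3.2, s3.3} {s2.3}, out.j its boundary


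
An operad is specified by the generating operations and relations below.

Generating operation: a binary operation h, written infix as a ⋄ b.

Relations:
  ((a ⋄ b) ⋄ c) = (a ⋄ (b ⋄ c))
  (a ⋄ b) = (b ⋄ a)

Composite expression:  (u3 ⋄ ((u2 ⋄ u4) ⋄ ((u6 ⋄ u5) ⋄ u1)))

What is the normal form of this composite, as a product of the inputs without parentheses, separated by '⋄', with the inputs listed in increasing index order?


u1 ⋄ u2 ⋄ u3 ⋄ u4 ⋄ u5 ⋄ u6

Any arrangement under h is one operation, so sort the u-inputs.
(u2 ⋄ u4) unparenthesizes to u2 ⋄ u4
(u6 ⋄ u5) unparenthesizes to u6 ⋄ u5
((u6 ⋄ u5) ⋄ u1) unparenthesizes to u6 ⋄ u5 ⋄ u1
((u2 ⋄ u4) ⋄ ((u6 ⋄ u5) ⋄ u1)) unparenthesizes to u2 ⋄ u4 ⋄ u6 ⋄ u5 ⋄ u1
(u3 ⋄ ((u2 ⋄ u4) ⋄ ((u6 ⋄ u5) ⋄ u1))) unparenthesizes to u3 ⋄ u2 ⋄ u4 ⋄ u6 ⋄ u5 ⋄ u1
rearranged into index order: u1 ⋄ u2 ⋄ u3 ⋄ u4 ⋄ u5 ⋄ u6


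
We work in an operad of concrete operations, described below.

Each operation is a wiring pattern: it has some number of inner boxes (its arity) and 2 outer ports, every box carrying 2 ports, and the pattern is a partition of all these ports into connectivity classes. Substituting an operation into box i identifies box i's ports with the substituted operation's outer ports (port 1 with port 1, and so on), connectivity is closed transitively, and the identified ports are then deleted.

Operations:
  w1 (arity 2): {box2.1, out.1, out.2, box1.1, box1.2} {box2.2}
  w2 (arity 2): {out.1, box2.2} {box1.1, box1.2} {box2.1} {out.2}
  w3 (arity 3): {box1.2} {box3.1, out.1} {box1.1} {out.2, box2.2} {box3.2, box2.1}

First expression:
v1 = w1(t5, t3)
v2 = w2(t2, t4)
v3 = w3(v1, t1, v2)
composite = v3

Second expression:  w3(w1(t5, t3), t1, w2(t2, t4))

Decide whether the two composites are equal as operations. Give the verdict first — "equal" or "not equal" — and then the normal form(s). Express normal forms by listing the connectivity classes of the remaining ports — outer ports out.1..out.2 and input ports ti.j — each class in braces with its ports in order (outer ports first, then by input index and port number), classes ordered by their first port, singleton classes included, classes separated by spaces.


equal; both compose to {out.1, t4.2} {out.2, t1.2} {t1.1} {t2.1, t2.2} {t3.1, t5.1, t5.2} {t3.2} {t4.1}


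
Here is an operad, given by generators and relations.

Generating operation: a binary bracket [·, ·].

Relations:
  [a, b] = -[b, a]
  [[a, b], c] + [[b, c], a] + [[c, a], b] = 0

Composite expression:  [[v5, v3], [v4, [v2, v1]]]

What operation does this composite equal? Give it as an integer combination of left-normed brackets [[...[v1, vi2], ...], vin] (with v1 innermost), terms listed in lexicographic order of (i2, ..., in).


[[[[v1, v2], v4], v3], v5] - [[[[v1, v2], v4], v5], v3]


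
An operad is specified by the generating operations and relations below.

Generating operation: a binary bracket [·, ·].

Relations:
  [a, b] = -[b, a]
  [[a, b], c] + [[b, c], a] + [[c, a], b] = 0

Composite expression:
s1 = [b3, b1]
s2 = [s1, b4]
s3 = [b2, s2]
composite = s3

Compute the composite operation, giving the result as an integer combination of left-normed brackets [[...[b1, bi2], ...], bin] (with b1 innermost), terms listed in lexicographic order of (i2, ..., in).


[[[b1, b3], b4], b2]


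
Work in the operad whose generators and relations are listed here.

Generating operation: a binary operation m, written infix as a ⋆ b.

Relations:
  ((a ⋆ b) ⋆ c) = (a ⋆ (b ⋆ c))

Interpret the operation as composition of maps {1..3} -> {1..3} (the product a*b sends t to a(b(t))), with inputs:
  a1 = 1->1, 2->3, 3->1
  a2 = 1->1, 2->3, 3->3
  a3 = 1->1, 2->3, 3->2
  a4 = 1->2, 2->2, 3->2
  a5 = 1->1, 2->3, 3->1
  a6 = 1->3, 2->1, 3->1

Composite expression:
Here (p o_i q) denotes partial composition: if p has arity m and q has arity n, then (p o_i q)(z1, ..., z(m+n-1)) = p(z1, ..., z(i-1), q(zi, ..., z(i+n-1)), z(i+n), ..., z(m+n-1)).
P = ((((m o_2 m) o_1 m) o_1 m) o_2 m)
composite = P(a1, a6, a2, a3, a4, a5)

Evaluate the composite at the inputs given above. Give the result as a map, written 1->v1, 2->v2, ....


(a6 ⋆ a2) = 1->3, 2->1, 3->1
(a1 ⋆ (a6 ⋆ a2)) = 1->1, 2->1, 3->1
((a1 ⋆ (a6 ⋆ a2)) ⋆ a3) = 1->1, 2->1, 3->1
(a4 ⋆ a5) = 1->2, 2->2, 3->2
(((a1 ⋆ (a6 ⋆ a2)) ⋆ a3) ⋆ (a4 ⋆ a5)) = 1->1, 2->1, 3->1

1->1, 2->1, 3->1


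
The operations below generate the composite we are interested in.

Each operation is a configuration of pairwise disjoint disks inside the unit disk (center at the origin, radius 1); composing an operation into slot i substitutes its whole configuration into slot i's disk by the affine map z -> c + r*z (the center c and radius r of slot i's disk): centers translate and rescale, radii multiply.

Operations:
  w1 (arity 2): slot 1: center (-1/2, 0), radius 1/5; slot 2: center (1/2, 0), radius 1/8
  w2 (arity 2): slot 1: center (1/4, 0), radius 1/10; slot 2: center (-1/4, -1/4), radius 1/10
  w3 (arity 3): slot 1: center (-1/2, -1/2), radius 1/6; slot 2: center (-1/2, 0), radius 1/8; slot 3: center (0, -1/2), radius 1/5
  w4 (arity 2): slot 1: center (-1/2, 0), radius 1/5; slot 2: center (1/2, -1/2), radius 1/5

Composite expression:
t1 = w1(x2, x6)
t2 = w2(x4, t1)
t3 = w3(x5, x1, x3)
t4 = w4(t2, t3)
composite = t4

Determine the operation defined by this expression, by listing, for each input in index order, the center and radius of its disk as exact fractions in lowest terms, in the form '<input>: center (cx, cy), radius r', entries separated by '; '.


x1: center (2/5, -1/2), radius 1/40; x2: center (-14/25, -1/20), radius 1/250; x3: center (1/2, -3/5), radius 1/25; x4: center (-9/20, 0), radius 1/50; x5: center (2/5, -3/5), radius 1/30; x6: center (-27/50, -1/20), radius 1/400

Affine substitution under w4: radii multiply and x-centers shift.
tracing x4 down its 2-map path: center (-9/20, 0), radius 1/50
tracing x2 down its 3-map path: center (-14/25, -1/20), radius 1/250
tracing x6 down its 3-map path: center (-27/50, -1/20), radius 1/400
tracing x5 down its 2-map path: center (2/5, -3/5), radius 1/30
tracing x1 down its 2-map path: center (2/5, -1/2), radius 1/40
tracing x3 down its 2-map path: center (1/2, -3/5), radius 1/25


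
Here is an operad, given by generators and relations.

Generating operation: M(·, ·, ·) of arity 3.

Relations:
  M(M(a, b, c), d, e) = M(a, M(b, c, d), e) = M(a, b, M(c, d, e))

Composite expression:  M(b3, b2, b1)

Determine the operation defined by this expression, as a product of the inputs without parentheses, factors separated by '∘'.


The M-tree's shape is irrelevant; the b-reading-order decides.
M(b3, b2, b1) spells out as b3 ∘ b2 ∘ b1

b3 ∘ b2 ∘ b1


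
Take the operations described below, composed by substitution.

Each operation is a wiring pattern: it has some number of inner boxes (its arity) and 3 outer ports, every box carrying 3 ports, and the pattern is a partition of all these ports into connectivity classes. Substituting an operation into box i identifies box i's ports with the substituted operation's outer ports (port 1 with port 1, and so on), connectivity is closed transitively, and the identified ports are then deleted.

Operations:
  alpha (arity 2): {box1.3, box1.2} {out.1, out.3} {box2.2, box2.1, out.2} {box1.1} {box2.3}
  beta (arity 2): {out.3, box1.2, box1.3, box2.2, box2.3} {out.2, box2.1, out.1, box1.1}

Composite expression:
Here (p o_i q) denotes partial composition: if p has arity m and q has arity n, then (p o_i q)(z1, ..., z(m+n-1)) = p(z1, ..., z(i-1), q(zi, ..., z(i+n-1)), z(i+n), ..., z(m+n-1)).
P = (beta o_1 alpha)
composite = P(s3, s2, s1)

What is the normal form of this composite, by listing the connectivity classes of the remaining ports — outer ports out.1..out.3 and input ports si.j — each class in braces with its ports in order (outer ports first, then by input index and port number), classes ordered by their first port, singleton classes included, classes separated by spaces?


{out.1, out.2, out.3, s1.1, s1.2, s1.3, s2.1, s2.2} {s2.3} {s3.1} {s3.2, s3.3}

After gluing at beta, chains via deleted ports link the s-ports.
through alpha, on inputs (s3, s2): {out.1, out.3} {out.2, s2.1, s2.2} {s2.3} {s3.1} {s3.2, s3.3} (out.j = stage outer ports)
through beta, on inputs (s3, s2, s1): {out.1, out.2, out.3, s1.1, s1.2, s1.3, s2.1, s2.2} {s2.3} {s3.1} {s3.2, s3.3} (out.j = stage outer ports)


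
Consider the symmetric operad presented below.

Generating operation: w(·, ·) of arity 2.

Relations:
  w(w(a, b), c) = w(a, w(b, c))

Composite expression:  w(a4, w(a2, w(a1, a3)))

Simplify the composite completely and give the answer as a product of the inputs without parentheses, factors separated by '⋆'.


a4 ⋆ a2 ⋆ a1 ⋆ a3

Under associativity of w, the answer is the a's in reading order.
w(a1, a3) reduces to a1 ⋆ a3
w(a2, w(a1, a3)) reduces to a2 ⋆ a1 ⋆ a3
w(a4, w(a2, w(a1, a3))) reduces to a4 ⋆ a2 ⋆ a1 ⋆ a3


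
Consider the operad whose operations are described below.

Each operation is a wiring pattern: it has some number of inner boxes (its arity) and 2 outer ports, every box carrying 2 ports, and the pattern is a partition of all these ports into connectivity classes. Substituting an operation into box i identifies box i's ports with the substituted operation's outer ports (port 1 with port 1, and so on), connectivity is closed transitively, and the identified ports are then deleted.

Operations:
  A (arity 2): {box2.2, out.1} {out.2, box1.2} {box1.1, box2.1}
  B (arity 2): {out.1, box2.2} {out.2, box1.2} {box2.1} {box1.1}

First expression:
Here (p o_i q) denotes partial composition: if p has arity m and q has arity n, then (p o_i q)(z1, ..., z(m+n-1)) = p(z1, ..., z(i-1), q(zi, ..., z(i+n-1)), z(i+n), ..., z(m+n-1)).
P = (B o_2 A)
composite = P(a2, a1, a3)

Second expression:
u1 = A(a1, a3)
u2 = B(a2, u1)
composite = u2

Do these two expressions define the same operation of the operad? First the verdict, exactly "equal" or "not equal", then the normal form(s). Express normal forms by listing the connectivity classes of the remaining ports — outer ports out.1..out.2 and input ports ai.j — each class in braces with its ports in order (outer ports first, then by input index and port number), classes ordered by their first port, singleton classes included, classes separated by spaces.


The first composite normalizes to {out.1, a1.2} {out.2, a2.2} {a1.1, a3.1} {a2.1} {a3.2}
The second composite normalizes to {out.1, a1.2} {out.2, a2.2} {a1.1, a3.1} {a2.1} {a3.2}
Same normal form: equal.

equal; the common form is {out.1, a1.2} {out.2, a2.2} {a1.1, a3.1} {a2.1} {a3.2}


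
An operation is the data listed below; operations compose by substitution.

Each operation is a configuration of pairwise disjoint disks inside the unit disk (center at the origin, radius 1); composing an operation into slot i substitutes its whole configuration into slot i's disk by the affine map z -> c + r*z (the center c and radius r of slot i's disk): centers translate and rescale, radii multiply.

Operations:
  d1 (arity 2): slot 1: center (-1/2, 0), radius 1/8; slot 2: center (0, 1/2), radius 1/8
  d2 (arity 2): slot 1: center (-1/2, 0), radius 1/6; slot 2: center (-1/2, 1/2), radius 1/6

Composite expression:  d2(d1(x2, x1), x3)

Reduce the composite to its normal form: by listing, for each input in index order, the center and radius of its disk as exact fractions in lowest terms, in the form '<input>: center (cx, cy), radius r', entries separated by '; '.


Only the slot chain above each x matters under d2; compose those maps.
x2 passes through 2 substitutions, ending at center (-7/12, 0), radius 1/48
x1 passes through 2 substitutions, ending at center (-1/2, 1/12), radius 1/48
x3 passes through 1 substitution, ending at center (-1/2, 1/2), radius 1/6

x1: center (-1/2, 1/12), radius 1/48; x2: center (-7/12, 0), radius 1/48; x3: center (-1/2, 1/2), radius 1/6


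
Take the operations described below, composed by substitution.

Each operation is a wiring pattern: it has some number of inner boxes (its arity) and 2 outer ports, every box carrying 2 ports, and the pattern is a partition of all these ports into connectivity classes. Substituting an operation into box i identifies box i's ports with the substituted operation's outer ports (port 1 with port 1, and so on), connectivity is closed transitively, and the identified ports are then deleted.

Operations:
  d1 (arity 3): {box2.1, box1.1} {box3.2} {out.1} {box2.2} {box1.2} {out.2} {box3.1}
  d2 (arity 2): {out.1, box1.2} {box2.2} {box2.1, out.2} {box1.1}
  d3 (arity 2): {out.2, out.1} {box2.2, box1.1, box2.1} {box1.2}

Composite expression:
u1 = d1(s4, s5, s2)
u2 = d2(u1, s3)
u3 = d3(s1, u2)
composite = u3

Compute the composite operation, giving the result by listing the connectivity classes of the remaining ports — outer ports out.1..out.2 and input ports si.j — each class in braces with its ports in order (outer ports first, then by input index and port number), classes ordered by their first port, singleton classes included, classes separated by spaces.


{out.1, out.2} {s1.1, s3.1} {s1.2} {s2.1} {s2.2} {s3.2} {s4.1, s5.1} {s4.2} {s5.2}

Substituting into d3 glues patterns; closure does the rest.
stage d1: inputs (s4, s5, s2), connectivity {out.1} {out.2} {s2.1} {s2.2} {s4.1, s5.1} {s4.2} {s5.2}, out.j its boundary
stage d2: inputs (s4, s5, s2, s3), connectivity {out.1} {out.2, s3.1} {s2.1} {s2.2} {s3.2} {s4.1, s5.1} {s4.2} {s5.2}, out.j its boundary
stage d3: inputs (s1, s4, s5, s2, s3), connectivity {out.1, out.2} {s1.1, s3.1} {s1.2} {s2.1} {s2.2} {s3.2} {s4.1, s5.1} {s4.2} {s5.2}, out.j its boundary


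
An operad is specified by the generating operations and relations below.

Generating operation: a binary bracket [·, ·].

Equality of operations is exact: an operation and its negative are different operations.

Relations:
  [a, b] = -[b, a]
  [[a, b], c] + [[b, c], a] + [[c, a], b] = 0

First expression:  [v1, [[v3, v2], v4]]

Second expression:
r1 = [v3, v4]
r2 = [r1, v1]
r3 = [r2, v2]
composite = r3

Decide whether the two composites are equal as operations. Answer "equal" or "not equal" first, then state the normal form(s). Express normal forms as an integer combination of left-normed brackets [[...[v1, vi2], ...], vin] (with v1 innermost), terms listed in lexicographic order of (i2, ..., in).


Reducing the first expression gives -[[[v1, v2], v3], v4] + [[[v1, v3], v2], v4] + [[[v1, v4], v2], v3] - [[[v1, v4], v3], v2]
Reducing the second expression gives -[[[v1, v3], v4], v2] + [[[v1, v4], v3], v2]
Different reductions; not equal.

not equal: they reduce to -[[[v1, v2], v3], v4] + [[[v1, v3], v2], v4] + [[[v1, v4], v2], v3] - [[[v1, v4], v3], v2] and -[[[v1, v3], v4], v2] + [[[v1, v4], v3], v2]


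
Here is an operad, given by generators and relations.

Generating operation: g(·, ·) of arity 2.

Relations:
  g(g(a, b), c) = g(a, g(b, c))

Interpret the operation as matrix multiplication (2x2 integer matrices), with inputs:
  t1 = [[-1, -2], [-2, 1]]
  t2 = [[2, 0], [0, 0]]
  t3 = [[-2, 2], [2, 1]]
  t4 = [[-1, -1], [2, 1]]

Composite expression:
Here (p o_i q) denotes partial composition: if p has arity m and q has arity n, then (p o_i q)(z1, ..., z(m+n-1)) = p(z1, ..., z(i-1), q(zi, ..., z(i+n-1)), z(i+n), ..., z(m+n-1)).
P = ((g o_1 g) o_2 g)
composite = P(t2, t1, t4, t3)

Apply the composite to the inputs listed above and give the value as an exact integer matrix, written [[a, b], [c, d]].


[[8, -14], [0, 0]]

g(t1, t4) = [[-3, -1], [4, 3]]
g(t2, g(t1, t4)) = [[-6, -2], [0, 0]]
g(g(t2, g(t1, t4)), t3) = [[8, -14], [0, 0]]


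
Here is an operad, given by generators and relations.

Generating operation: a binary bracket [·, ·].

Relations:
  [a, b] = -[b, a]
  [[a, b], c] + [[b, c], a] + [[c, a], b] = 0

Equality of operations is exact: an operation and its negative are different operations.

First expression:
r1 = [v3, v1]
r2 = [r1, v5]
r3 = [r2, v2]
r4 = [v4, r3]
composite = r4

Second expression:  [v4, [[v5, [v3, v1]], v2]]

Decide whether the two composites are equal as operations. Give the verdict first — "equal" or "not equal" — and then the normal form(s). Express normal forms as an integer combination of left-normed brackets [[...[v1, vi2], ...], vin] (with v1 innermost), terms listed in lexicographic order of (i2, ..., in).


not equal: they reduce to [[[[v1, v3], v5], v2], v4] and -[[[[v1, v3], v5], v2], v4]

The first expression, normalized: [[[[v1, v3], v5], v2], v4]
The second expression, normalized: -[[[[v1, v3], v5], v2], v4]
Distinct normal forms: not equal.


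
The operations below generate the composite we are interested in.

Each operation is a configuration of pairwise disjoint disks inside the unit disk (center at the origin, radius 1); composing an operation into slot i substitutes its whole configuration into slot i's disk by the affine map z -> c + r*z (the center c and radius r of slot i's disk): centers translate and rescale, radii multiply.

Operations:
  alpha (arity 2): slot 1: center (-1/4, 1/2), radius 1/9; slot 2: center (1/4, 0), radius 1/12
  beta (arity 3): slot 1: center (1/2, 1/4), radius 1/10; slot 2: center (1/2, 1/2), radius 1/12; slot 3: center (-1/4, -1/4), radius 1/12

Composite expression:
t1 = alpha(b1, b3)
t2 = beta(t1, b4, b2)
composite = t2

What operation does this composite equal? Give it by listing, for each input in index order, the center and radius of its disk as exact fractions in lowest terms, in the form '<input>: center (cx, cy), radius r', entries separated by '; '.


b1: center (19/40, 3/10), radius 1/90; b2: center (-1/4, -1/4), radius 1/12; b3: center (21/40, 1/4), radius 1/120; b4: center (1/2, 1/2), radius 1/12

Nesting under beta composes maps z -> c + r*z down each b-path.
input b1: applying the 2 nested substitutions gives center (19/40, 3/10), radius 1/90
input b3: applying the 2 nested substitutions gives center (21/40, 1/4), radius 1/120
input b4: applying the 1 nested substitution gives center (1/2, 1/2), radius 1/12
input b2: applying the 1 nested substitution gives center (-1/4, -1/4), radius 1/12


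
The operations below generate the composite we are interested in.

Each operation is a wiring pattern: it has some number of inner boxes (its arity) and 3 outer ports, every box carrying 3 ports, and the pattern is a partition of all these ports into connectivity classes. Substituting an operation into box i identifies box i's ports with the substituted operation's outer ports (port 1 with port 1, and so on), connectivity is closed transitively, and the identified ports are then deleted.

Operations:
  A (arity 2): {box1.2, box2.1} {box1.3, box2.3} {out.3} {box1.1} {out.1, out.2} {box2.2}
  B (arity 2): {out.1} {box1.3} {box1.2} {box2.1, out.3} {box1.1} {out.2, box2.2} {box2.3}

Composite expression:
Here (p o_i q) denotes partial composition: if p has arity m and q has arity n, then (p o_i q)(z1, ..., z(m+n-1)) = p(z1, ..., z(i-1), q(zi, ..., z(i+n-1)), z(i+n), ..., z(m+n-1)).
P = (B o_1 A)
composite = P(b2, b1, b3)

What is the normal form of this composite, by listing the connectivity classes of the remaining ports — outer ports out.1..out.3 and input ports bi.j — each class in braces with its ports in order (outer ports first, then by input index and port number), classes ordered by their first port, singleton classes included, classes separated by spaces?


Connectivity passes through glued B-boundaries; trace each wire chain.
A over (b2, b1) gives {out.1, out.2} {out.3} {b1.1, b2.2} {b1.2} {b1.3, b2.3} {b2.1}, out.j being that stage's outer ports
B over (b2, b1, b3) gives {out.1} {out.2, b3.2} {out.3, b3.1} {b1.1, b2.2} {b1.2} {b1.3, b2.3} {b2.1} {b3.3}, out.j being that stage's outer ports

{out.1} {out.2, b3.2} {out.3, b3.1} {b1.1, b2.2} {b1.2} {b1.3, b2.3} {b2.1} {b3.3}


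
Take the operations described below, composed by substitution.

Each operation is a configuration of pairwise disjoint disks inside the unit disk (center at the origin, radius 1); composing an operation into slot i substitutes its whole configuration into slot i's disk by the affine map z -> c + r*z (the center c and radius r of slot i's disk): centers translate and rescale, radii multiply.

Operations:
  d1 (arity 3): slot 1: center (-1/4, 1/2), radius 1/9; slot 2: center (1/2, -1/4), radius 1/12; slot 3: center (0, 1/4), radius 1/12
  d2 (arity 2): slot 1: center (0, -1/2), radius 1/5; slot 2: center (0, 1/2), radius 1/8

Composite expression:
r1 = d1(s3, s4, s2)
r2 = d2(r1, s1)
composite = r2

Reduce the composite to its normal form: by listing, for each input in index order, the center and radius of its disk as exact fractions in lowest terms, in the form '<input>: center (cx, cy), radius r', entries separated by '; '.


Below d2, radii multiply path by path; the s-disk centers shift.
input s3: applying the 2 nested substitutions gives center (-1/20, -2/5), radius 1/45
input s4: applying the 2 nested substitutions gives center (1/10, -11/20), radius 1/60
input s2: applying the 2 nested substitutions gives center (0, -9/20), radius 1/60
input s1: applying the 1 nested substitution gives center (0, 1/2), radius 1/8

s1: center (0, 1/2), radius 1/8; s2: center (0, -9/20), radius 1/60; s3: center (-1/20, -2/5), radius 1/45; s4: center (1/10, -11/20), radius 1/60


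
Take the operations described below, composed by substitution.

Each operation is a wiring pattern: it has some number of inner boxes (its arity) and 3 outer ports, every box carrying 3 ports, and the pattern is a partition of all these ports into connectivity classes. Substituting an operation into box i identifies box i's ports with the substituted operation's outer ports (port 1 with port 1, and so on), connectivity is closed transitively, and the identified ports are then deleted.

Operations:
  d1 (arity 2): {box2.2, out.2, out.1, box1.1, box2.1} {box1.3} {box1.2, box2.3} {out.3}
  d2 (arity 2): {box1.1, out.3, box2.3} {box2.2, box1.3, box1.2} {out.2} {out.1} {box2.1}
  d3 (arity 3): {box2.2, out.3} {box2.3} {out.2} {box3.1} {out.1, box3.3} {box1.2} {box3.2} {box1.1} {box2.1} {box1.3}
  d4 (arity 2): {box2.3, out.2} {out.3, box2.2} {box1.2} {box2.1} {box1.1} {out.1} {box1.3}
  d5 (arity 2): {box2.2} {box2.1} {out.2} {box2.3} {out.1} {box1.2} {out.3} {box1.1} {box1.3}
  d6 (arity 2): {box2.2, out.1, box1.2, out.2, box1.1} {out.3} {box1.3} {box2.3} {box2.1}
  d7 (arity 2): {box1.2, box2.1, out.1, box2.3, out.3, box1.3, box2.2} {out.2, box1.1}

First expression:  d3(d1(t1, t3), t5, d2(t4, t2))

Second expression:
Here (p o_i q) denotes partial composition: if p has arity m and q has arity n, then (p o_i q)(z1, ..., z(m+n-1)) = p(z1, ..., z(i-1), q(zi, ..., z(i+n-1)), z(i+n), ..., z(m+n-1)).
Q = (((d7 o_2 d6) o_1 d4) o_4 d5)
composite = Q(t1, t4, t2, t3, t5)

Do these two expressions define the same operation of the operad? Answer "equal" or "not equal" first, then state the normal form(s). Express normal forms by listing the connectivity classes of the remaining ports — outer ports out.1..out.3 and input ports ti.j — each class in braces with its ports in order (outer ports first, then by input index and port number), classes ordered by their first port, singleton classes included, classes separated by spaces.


not equal; first: {out.1, t2.3, t4.1} {out.2} {out.3, t5.2} {t1.1, t3.1, t3.2} {t1.2, t3.3} {t1.3} {t2.1} {t2.2, t4.2, t4.3} {t5.1} {t5.3}; second: {out.1, out.3, t2.1, t2.2, t4.2, t4.3} {out.2} {t1.1} {t1.2} {t1.3} {t2.3} {t3.1} {t3.2} {t3.3} {t4.1} {t5.1} {t5.2} {t5.3}

The first expression reduces to {out.1, t2.3, t4.1} {out.2} {out.3, t5.2} {t1.1, t3.1, t3.2} {t1.2, t3.3} {t1.3} {t2.1} {t2.2, t4.2, t4.3} {t5.1} {t5.3}
The second expression reduces to {out.1, out.3, t2.1, t2.2, t4.2, t4.3} {out.2} {t1.1} {t1.2} {t1.3} {t2.3} {t3.1} {t3.2} {t3.3} {t4.1} {t5.1} {t5.2} {t5.3}
They disagree, so not equal.


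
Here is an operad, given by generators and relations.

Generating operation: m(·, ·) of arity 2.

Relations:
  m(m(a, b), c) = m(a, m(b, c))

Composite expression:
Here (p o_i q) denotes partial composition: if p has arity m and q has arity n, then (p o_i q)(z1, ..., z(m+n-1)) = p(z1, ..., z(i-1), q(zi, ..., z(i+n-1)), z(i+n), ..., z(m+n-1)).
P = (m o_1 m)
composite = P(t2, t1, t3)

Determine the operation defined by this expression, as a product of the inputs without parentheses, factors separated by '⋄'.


t2 ⋄ t1 ⋄ t3

All parenthesizations of m agree; list the t-inputs left to right.
m(t2, t1) collapses to t2 ⋄ t1
m(m(t2, t1), t3) collapses to t2 ⋄ t1 ⋄ t3


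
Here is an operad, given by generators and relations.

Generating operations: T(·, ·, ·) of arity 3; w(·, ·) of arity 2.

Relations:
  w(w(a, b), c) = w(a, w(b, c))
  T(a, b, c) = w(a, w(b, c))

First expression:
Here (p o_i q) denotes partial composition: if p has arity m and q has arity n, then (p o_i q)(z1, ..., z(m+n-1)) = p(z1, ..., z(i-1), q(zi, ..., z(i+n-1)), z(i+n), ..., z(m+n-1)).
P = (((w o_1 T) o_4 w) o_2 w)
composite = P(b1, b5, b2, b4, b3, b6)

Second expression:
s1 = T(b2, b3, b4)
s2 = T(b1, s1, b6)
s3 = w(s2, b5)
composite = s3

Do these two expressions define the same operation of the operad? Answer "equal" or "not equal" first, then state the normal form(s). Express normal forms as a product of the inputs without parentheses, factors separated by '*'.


not equal; the first gives b1 * b5 * b2 * b4 * b3 * b6 and the second b1 * b2 * b3 * b4 * b6 * b5


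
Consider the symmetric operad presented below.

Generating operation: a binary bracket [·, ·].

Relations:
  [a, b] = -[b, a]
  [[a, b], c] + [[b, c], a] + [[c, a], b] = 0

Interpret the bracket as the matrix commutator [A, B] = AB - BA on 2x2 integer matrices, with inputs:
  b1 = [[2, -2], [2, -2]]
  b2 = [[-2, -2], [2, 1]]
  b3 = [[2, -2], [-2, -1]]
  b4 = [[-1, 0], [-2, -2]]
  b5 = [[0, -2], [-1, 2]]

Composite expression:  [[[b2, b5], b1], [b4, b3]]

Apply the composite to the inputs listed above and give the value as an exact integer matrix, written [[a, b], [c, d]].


[[24, -216], [336, -24]]

[b2, b5] = [[6, 2], [-7, -6]]
[[b2, b5], b1] = [[-10, -32], [-52, 10]]
[b4, b3] = [[-4, -2], [-4, 4]]
[[[b2, b5], b1], [b4, b3]] = [[24, -216], [336, -24]]


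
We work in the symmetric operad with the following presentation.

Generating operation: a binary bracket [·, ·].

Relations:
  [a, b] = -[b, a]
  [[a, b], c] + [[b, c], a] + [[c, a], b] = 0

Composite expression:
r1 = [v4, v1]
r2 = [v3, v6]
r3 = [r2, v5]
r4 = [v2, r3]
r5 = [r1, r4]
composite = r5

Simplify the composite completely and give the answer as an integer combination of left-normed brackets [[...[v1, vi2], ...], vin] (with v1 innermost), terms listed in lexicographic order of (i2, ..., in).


-[[[[[v1, v4], v2], v3], v6], v5] + [[[[[v1, v4], v2], v5], v3], v6] - [[[[[v1, v4], v2], v5], v6], v3] + [[[[[v1, v4], v2], v6], v3], v5] + [[[[[v1, v4], v3], v6], v5], v2] - [[[[[v1, v4], v5], v3], v6], v2] + [[[[[v1, v4], v5], v6], v3], v2] - [[[[[v1, v4], v6], v3], v5], v2]

Expand each bracket as ab - ba; the v1-initial words give the coefficients.
Composite bracket: [[v4, v1], [v2, [[v3, v6], v5]]]
Each bracket splits as ab - ba, giving 32 signed words (2^5 = 32).
The v1-initial words carry the normal form:
  v1v4v2v3v6v5 (sign -1) contributes -[[[[[v1, v4], v2], v3], v6], v5]
  v1v4v2v5v3v6 (sign +1) contributes +[[[[[v1, v4], v2], v5], v3], v6]
  v1v4v2v5v6v3 (sign -1) contributes -[[[[[v1, v4], v2], v5], v6], v3]
  v1v4v2v6v3v5 (sign +1) contributes +[[[[[v1, v4], v2], v6], v3], v5]
  v1v4v3v6v5v2 (sign +1) contributes +[[[[[v1, v4], v3], v6], v5], v2]
  v1v4v5v3v6v2 (sign -1) contributes -[[[[[v1, v4], v5], v3], v6], v2]
  v1v4v5v6v3v2 (sign +1) contributes +[[[[[v1, v4], v5], v6], v3], v2]
  v1v4v6v3v5v2 (sign -1) contributes -[[[[[v1, v4], v6], v3], v5], v2]
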